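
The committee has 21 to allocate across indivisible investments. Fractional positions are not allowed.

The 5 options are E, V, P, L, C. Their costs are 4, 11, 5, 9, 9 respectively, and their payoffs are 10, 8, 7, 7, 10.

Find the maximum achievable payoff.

Allowing fractional choices, the relaxed optimum would be about 29.3, but investments are indivisible.
E + V + P: cost 4 + 11 + 5 = 20 ≤ 21, payoff 10 + 8 + 7 = 25.
E + P + C: cost 4 + 5 + 9 = 18 ≤ 21, payoff 10 + 7 + 10 = 27.
E + P + L: cost 4 + 5 + 9 = 18 ≤ 21, payoff 10 + 7 + 7 = 24.
Best is E, P, and C with total payoff 27.

27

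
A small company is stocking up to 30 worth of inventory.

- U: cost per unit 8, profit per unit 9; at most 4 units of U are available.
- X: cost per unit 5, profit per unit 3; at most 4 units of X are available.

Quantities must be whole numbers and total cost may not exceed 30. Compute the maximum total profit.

30

Take 3×U and 1×X: cost 29 ≤ 30, profit 3·9 + 1·3 = 30.
No other integer combination yields more.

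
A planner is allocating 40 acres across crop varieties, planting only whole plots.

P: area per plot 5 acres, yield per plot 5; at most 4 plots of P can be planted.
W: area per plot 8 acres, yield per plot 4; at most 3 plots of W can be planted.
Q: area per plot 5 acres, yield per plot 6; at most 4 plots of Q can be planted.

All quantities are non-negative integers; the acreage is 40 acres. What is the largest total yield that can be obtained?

44

Q has the best ratio (6/5); taking only Q gives at most 4×6 = 24 (stopped by the supply cap of 4).
Mixing does better — 4×P and 4×Q: area 40 ≤ 40, yield 4·5 + 4·6 = 44.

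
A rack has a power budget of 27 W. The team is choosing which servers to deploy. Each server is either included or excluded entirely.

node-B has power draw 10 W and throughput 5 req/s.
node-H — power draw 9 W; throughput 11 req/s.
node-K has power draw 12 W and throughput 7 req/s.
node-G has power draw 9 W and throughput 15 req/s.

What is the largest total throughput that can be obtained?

26

This is an integer program with binary decision variables.
Allowing fractional choices, the relaxed optimum would be about 31.2, but servers are indivisible.
node-H + node-G: power draw 9 + 9 = 18 ≤ 27, throughput 11 + 15 = 26.
node-K + node-G: power draw 12 + 9 = 21 ≤ 27, throughput 7 + 15 = 22.
Best is node-H and node-G with total throughput 26.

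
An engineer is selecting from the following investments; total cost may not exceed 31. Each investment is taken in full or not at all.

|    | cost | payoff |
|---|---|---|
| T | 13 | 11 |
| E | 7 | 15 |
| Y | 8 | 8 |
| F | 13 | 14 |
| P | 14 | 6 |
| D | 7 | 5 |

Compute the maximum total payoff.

E + Y + F: cost 7 + 8 + 13 = 28 ≤ 31, payoff 15 + 8 + 14 = 37.
E + F + D: cost 7 + 13 + 7 = 27 ≤ 31, payoff 15 + 14 + 5 = 34.
Best is E, Y, and F with total payoff 37.

37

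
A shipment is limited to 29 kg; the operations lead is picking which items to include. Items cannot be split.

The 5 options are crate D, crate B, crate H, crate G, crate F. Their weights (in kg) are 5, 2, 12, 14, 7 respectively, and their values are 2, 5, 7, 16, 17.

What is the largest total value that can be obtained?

40

crate D + crate G + crate F: weight 5 + 14 + 7 = 26 ≤ 29, value 2 + 16 + 17 = 35.
crate B + crate G + crate F: weight 2 + 14 + 7 = 23 ≤ 29, value 5 + 16 + 17 = 38.
crate D + crate B + crate G + crate F: weight 5 + 2 + 14 + 7 = 28 ≤ 29, value 2 + 5 + 16 + 17 = 40.
Best is crate D, crate B, crate G, and crate F with total value 40.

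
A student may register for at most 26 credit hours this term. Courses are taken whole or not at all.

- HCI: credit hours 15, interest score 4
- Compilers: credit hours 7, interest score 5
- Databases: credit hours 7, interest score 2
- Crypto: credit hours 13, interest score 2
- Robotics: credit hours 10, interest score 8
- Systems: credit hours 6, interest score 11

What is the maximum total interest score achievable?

24

Compilers + Robotics + Systems: credit hours 7 + 10 + 6 = 23 ≤ 26, interest score 5 + 8 + 11 = 24.
Robotics + Systems: credit hours 10 + 6 = 16 ≤ 26, interest score 8 + 11 = 19.
Databases + Robotics + Systems: credit hours 7 + 10 + 6 = 23 ≤ 26, interest score 2 + 8 + 11 = 21.
Best is Compilers, Robotics, and Systems with total interest score 24.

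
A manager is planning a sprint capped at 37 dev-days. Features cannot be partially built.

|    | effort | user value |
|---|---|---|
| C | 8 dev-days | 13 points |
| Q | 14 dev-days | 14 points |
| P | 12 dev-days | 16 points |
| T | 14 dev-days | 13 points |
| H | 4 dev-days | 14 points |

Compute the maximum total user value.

This is an integer program with binary decision variables.
Allowing fractional choices, the relaxed optimum would be about 56.0, but features are indivisible.
C + P + H: effort 8 + 12 + 4 = 24 ≤ 37, user value 13 + 16 + 14 = 43.
Q + P + H: effort 14 + 12 + 4 = 30 ≤ 37, user value 14 + 16 + 14 = 44.
Best is Q, P, and H with total user value 44.

44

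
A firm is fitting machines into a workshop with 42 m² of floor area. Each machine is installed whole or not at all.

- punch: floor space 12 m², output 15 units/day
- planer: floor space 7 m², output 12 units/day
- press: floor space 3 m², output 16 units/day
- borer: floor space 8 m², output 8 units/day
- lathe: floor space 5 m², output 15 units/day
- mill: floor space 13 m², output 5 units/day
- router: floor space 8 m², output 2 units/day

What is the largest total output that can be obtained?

66

This is an integer program with binary decision variables.
Allowing fractional choices, the relaxed optimum would be about 68.7, but machines are indivisible.
punch + planer + press + lathe + mill: floor space 12 + 7 + 3 + 5 + 13 = 40 ≤ 42, output 15 + 12 + 16 + 15 + 5 = 63.
punch + planer + press + lathe + router: floor space 12 + 7 + 3 + 5 + 8 = 35 ≤ 42, output 15 + 12 + 16 + 15 + 2 = 60.
punch + planer + press + borer + lathe: floor space 12 + 7 + 3 + 8 + 5 = 35 ≤ 42, output 15 + 12 + 16 + 8 + 15 = 66.
Best is punch, planer, press, borer, and lathe with total output 66.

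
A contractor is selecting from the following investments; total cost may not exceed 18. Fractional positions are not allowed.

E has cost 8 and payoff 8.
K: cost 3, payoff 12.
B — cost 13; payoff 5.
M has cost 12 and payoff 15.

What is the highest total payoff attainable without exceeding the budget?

27

Allowing fractional choices, the relaxed optimum would be about 30.0, but investments are indivisible.
K + M: cost 3 + 12 = 15 ≤ 18, payoff 12 + 15 = 27.
K + B: cost 3 + 13 = 16 ≤ 18, payoff 12 + 5 = 17.
E + K: cost 8 + 3 = 11 ≤ 18, payoff 8 + 12 = 20.
Best is K and M with total payoff 27.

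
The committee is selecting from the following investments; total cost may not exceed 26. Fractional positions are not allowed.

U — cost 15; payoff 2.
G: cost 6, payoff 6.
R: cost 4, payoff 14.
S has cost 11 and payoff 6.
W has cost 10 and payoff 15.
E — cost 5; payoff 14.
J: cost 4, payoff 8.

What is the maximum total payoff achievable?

G + R + W + E: cost 6 + 4 + 10 + 5 = 25 ≤ 26, payoff 6 + 14 + 15 + 14 = 49.
R + W + E + J: cost 4 + 10 + 5 + 4 = 23 ≤ 26, payoff 14 + 15 + 14 + 8 = 51.
Best is R, W, E, and J with total payoff 51.

51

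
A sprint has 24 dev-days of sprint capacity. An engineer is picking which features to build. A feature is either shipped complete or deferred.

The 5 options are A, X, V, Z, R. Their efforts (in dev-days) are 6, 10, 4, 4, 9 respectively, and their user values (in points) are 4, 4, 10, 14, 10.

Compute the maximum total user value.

38

Allowing fractional choices, the relaxed optimum would be about 38.4, but features are indivisible.
A + X + V + Z: effort 6 + 10 + 4 + 4 = 24 ≤ 24, user value 4 + 4 + 10 + 14 = 32.
A + V + Z + R: effort 6 + 4 + 4 + 9 = 23 ≤ 24, user value 4 + 10 + 14 + 10 = 38.
V + Z + R: effort 4 + 4 + 9 = 17 ≤ 24, user value 10 + 14 + 10 = 34.
Best is A, V, Z, and R with total user value 38.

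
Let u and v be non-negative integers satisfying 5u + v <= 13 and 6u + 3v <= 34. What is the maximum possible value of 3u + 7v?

The continuous relaxation peaks at (0, 11.3) with value 79.33; rounding to a feasible lattice point costs some objective.
(u,v)=(0,11): 5·0+1·11=11≤13, 6·0+3·11=33≤34, objective 77.
(u,v)=(0,10): 5·0+1·10=10≤13, 6·0+3·10=30≤34, objective 70.
Maximum is 77 at (u,v)=(0,11).

77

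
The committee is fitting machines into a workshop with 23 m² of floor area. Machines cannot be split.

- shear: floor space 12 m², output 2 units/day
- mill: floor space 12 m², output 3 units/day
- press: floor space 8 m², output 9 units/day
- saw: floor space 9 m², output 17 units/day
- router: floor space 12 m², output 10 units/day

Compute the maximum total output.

saw + router: floor space 9 + 12 = 21 ≤ 23, output 17 + 10 = 27.
press + saw: floor space 8 + 9 = 17 ≤ 23, output 9 + 17 = 26.
Best is saw and router with total output 27.

27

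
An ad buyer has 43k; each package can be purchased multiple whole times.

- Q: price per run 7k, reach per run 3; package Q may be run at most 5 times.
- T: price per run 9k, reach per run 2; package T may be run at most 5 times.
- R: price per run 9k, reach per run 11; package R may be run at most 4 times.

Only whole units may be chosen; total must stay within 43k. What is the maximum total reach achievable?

47

1×Q and 4×R: price 43 ≤ 43, reach 1·3 + 4·11 = 47.
4×R: price 36 ≤ 43, reach 4·11 = 44.
Best is 47.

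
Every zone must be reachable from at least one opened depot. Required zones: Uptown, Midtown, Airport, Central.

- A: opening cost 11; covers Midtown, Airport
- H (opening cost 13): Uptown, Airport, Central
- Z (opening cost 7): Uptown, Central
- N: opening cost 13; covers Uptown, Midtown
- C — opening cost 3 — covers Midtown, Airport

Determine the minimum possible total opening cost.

10

Choose Z and C: together they cover Uptown, Midtown, Airport, Central — every zone.
Total opening cost: 7 + 3 = 10.
No cover costs less than 10.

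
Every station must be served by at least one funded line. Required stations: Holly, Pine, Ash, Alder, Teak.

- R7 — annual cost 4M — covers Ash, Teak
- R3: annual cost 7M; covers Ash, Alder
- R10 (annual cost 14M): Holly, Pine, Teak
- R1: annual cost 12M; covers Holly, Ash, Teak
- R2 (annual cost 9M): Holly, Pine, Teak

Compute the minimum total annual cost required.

16

The greedy cost-per-new-station heuristic would pick R7, R2, and R3 for 20, but a cheaper cover exists.
Choose R3 and R2: together they cover Holly, Pine, Ash, Alder, Teak — every station.
Total annual cost: 7 + 9 = 16.
No cover costs less than 16.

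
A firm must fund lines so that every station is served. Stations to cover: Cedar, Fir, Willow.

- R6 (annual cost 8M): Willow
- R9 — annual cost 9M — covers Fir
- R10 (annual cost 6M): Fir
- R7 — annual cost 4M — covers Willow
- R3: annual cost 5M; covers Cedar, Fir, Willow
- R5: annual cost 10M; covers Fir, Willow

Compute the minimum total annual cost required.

This is a weighted set-cover instance.
R3 alone covers Cedar, Fir, Willow — every station.
Total annual cost: 5.

5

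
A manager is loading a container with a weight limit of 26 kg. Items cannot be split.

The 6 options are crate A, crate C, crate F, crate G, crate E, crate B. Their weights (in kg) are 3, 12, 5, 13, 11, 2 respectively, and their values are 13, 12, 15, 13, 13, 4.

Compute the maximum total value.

45

Allowing fractional choices, the relaxed optimum would be about 50.0, but items are indivisible.
crate A + crate F + crate E + crate B: weight 3 + 5 + 11 + 2 = 21 ≤ 26, value 13 + 15 + 13 + 4 = 45.
crate A + crate F + crate G + crate B: weight 3 + 5 + 13 + 2 = 23 ≤ 26, value 13 + 15 + 13 + 4 = 45.
The maximum value is 45; one optimal choice is crate A, crate F, crate E, and crate B.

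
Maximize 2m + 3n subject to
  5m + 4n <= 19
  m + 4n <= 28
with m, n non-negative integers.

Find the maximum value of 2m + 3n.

12

The continuous relaxation peaks at (0, 4.75) with value 14.25; rounding to a feasible lattice point costs some objective.
(m,n)=(0,4): 5·0+4·4=16≤19, 1·0+4·4=16≤28, objective 12.
(m,n)=(1,3): 5·1+4·3=17≤19, 1·1+4·3=13≤28, objective 11.
(m,n)=(0,3): 5·0+4·3=12≤19, 1·0+4·3=12≤28, objective 9.
The best lattice point is (0,4), giving 12.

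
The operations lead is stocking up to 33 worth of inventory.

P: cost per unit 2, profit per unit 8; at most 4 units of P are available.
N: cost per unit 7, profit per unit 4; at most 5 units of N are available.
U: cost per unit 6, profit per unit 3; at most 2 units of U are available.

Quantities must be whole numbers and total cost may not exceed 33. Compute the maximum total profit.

Take 4×P and 3×N: cost 29 ≤ 33, profit 4·8 + 3·4 = 44.
P has the best ratio (8/2) and is taken to its limit of 4; remaining capacity is filled optimally with the others.

44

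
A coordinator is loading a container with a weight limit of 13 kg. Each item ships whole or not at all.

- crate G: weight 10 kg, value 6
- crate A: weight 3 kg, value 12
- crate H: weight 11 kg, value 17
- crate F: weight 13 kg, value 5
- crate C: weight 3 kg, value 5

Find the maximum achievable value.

18

crate H: weight 11 ≤ 13, value 17.
crate G + crate A: weight 10 + 3 = 13 ≤ 13, value 6 + 12 = 18.
crate A + crate C: weight 3 + 3 = 6 ≤ 13, value 12 + 5 = 17.
Best is crate G and crate A with total value 18.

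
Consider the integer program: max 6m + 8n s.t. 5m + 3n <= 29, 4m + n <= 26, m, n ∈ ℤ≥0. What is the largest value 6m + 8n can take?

72

(m,n)=(0,9) is feasible, giving 72.
(m,n)=(1,8) is feasible, giving 70.
Maximum is 72 at (m,n)=(0,9).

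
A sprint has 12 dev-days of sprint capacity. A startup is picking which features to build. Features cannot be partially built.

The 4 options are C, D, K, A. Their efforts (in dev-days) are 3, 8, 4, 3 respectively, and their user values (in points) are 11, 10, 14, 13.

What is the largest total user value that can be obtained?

Allowing fractional choices, the relaxed optimum would be about 40.5, but features are indivisible.
C + K + A: effort 3 + 4 + 3 = 10 ≤ 12, user value 11 + 14 + 13 = 38.
K + A: effort 4 + 3 = 7 ≤ 12, user value 14 + 13 = 27.
C + K: effort 3 + 4 = 7 ≤ 12, user value 11 + 14 = 25.
Best is C, K, and A with total user value 38.

38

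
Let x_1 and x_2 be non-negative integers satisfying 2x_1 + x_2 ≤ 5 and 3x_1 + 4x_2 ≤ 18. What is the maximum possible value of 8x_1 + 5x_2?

23

The continuous relaxation peaks at (0.4, 4.2) with value 24.20; rounding to a feasible lattice point costs some objective.
(x_1,x_2)=(1,3): 2·1+1·3=5≤5, 3·1+4·3=15≤18, objective 23.
(x_1,x_2)=(0,4): 2·0+1·4=4≤5, 3·0+4·4=16≤18, objective 20.
Maximum is 23 at (x_1,x_2)=(1,3).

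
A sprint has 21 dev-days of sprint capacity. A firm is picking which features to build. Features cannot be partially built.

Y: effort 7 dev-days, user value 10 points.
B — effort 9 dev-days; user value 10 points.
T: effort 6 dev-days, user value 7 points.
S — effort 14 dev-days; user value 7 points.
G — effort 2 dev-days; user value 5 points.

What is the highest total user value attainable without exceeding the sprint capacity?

25

Take Y, B, and G: effort 7 + 9 + 2 = 18 ≤ 21, user value 10 + 10 + 5 = 25.
No other feasible combination does better.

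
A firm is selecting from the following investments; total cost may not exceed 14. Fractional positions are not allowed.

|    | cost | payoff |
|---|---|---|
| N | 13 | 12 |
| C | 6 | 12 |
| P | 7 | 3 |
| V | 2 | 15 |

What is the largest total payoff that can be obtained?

27

C + V: cost 6 + 2 = 8 ≤ 14, payoff 12 + 15 = 27.
P + V: cost 7 + 2 = 9 ≤ 14, payoff 3 + 15 = 18.
Best is C and V with total payoff 27.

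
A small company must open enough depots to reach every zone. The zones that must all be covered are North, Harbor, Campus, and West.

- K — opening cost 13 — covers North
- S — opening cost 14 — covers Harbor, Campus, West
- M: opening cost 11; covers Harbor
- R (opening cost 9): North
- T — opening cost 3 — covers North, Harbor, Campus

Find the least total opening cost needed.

17

This is an integer covering problem.
Choose S and T: together they cover North, Harbor, Campus, West — every zone.
Total opening cost: 14 + 3 = 17.
No cover costs less than 17.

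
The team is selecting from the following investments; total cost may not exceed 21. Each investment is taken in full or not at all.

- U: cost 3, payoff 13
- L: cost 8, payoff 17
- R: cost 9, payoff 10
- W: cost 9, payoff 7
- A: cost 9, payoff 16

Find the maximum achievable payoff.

Allowing fractional choices, the relaxed optimum would be about 47.1, but investments are indivisible.
U + R + A: cost 3 + 9 + 9 = 21 ≤ 21, payoff 13 + 10 + 16 = 39.
U + L + A: cost 3 + 8 + 9 = 20 ≤ 21, payoff 13 + 17 + 16 = 46.
U + L + R: cost 3 + 8 + 9 = 20 ≤ 21, payoff 13 + 17 + 10 = 40.
Best is U, L, and A with total payoff 46.

46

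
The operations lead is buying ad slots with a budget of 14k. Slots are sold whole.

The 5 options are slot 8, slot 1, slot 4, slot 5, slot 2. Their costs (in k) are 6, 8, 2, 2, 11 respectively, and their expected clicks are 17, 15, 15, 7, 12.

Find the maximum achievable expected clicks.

39

This is an integer program with binary decision variables.
Take slot 8, slot 4, and slot 5: cost 6 + 2 + 2 = 10 ≤ 14, expected clicks 17 + 15 + 7 = 39.
No other feasible combination does better.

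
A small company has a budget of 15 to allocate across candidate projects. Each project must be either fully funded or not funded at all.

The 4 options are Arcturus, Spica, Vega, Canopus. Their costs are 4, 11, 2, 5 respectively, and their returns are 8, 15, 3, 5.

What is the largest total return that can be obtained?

23

Allowing fractional choices, the relaxed optimum would be about 23.3, but projects are indivisible.
Arcturus + Spica: cost 4 + 11 = 15 ≤ 15, return 8 + 15 = 23.
Spica + Vega: cost 11 + 2 = 13 ≤ 15, return 15 + 3 = 18.
Arcturus + Vega + Canopus: cost 4 + 2 + 5 = 11 ≤ 15, return 8 + 3 + 5 = 16.
Best is Arcturus and Spica with total return 23.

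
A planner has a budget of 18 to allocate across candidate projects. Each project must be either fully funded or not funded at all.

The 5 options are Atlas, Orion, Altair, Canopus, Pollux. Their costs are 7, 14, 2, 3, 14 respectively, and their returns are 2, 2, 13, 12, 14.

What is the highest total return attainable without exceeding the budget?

27

Allowing fractional choices, the relaxed optimum would be about 38.0, but projects are indivisible.
Altair + Pollux: cost 2 + 14 = 16 ≤ 18, return 13 + 14 = 27.
Atlas + Altair + Canopus: cost 7 + 2 + 3 = 12 ≤ 18, return 2 + 13 + 12 = 27.
Canopus + Pollux: cost 3 + 14 = 17 ≤ 18, return 12 + 14 = 26.
The maximum return is 27; one optimal choice is Atlas, Altair, and Canopus.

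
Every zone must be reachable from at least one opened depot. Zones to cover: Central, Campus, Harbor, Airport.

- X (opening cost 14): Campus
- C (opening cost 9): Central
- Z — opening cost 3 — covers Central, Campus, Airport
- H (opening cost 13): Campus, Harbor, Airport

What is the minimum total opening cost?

16

This is an integer covering problem.
Choose Z and H: together they cover Central, Campus, Harbor, Airport — every zone.
Total opening cost: 3 + 13 = 16.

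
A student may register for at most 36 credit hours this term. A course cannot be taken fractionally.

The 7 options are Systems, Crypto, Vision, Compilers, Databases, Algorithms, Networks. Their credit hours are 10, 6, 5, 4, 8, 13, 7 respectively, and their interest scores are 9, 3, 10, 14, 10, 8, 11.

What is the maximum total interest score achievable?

54

Take Systems, Vision, Compilers, Databases, and Networks: credit hours 10 + 5 + 4 + 8 + 7 = 34 ≤ 36, interest score 9 + 10 + 14 + 10 + 11 = 54.
No other feasible combination does better.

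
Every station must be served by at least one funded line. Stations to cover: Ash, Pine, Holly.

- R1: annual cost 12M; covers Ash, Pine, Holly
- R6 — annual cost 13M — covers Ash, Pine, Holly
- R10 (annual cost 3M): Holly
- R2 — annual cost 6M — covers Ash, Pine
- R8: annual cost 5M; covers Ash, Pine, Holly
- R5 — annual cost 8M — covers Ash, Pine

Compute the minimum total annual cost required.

5

This is an integer covering problem.
R8 alone covers Ash, Pine, Holly — every station.
Total annual cost: 5.
No cover costs less than 5.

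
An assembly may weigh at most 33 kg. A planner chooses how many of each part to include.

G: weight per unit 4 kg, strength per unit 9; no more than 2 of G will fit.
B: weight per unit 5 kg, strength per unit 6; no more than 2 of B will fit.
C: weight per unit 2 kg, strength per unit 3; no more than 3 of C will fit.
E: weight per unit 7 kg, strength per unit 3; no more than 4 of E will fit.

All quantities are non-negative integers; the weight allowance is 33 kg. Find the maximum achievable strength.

42

G has the best ratio (9/4); taking only G gives at most 2×9 = 18 (stopped by the supply cap of 2).
Mixing does better — 2×G, 2×B, 3×C, and 1×E: weight 31 ≤ 33, strength 2·9 + 2·6 + 3·3 + 1·3 = 42.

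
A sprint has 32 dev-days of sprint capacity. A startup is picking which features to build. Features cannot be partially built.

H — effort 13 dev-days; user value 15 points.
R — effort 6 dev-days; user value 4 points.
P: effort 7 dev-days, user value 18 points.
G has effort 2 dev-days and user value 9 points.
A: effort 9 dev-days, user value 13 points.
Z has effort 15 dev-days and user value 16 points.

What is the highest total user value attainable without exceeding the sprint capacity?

Take H, P, G, and A: effort 13 + 7 + 2 + 9 = 31 ≤ 32, user value 15 + 18 + 9 + 13 = 55.
No other feasible combination does better.

55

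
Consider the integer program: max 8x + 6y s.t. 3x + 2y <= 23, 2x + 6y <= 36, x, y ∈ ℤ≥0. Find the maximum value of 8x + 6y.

64

Relaxing integrality, the LP optimum is 64.29 at (x,y) = (4.71, 4.43), which is not an integer point.
(x,y)=(5,4): 3·5+2·4=23≤23, 2·5+6·4=34≤36, objective 64.
(x,y)=(5,3): 3·5+2·3=21≤23, 2·5+6·3=28≤36, objective 58.
Maximum is 64 at (x,y)=(5,4).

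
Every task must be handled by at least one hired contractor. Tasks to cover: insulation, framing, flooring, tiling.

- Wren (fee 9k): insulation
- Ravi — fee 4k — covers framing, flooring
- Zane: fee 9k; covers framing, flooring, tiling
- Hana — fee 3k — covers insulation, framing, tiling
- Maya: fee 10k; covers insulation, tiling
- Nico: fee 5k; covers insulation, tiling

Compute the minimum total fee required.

Choose Ravi and Hana: together they cover insulation, framing, flooring, tiling — every task.
Total fee: 4 + 3 = 7.

7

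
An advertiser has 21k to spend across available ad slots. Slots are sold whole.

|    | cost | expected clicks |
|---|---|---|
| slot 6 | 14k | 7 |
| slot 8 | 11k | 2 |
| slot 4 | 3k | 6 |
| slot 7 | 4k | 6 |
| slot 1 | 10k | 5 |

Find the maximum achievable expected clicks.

19

This is an integer program with binary decision variables.
slot 6 + slot 4 + slot 7: cost 14 + 3 + 4 = 21 ≤ 21, expected clicks 7 + 6 + 6 = 19.
slot 4 + slot 7 + slot 1: cost 3 + 4 + 10 = 17 ≤ 21, expected clicks 6 + 6 + 5 = 17.
Best is slot 6, slot 4, and slot 7 with total expected clicks 19.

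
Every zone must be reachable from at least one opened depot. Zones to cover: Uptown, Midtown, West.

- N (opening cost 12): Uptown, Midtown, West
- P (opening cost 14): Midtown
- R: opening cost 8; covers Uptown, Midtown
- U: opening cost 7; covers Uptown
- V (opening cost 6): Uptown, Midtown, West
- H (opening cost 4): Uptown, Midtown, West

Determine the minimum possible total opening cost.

H alone covers Uptown, Midtown, West — every zone.
Total opening cost: 4.
No cover costs less than 4.

4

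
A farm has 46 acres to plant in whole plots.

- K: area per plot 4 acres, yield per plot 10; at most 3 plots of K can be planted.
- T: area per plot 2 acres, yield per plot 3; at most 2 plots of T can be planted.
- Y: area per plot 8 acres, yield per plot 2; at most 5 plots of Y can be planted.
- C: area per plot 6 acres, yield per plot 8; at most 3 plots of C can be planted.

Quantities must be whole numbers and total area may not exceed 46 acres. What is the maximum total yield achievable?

62

This is a bounded integer knapsack.
3×K, 2×T, 1×Y, and 3×C: area 42 ≤ 46, yield 3·10 + 2·3 + 1·2 + 3·8 = 62.
3×K, 2×T, and 3×C: area 34 ≤ 46, yield 3·10 + 2·3 + 3·8 = 60.
Best is 62.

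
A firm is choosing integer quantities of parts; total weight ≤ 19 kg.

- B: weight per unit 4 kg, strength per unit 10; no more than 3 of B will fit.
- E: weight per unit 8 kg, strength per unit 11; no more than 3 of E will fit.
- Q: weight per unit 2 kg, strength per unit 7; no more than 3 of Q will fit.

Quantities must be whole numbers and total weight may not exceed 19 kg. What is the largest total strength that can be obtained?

Q has the best ratio (7/2); taking only Q gives at most 3×7 = 21 (stopped by the supply cap of 3).
Mixing does better — 3×B and 3×Q: weight 18 ≤ 19, strength 3·10 + 3·7 = 51.

51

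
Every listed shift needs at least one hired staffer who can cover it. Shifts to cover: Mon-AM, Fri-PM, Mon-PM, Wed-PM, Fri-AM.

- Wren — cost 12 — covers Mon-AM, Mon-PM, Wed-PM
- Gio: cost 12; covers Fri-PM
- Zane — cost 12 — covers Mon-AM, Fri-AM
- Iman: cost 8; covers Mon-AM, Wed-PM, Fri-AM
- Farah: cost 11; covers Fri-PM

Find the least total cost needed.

This is a weighted set-cover instance.
Choose Wren, Iman, and Farah: together they cover Mon-AM, Fri-PM, Mon-PM, Wed-PM, Fri-AM — every shift.
Total cost: 12 + 8 + 11 = 31.

31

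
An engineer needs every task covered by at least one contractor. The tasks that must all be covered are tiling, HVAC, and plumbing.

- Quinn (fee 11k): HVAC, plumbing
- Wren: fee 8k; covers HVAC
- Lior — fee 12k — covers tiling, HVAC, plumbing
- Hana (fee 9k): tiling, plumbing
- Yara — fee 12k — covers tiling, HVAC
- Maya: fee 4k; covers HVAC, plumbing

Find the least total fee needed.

The greedy cost-per-new-task heuristic would pick Maya and Hana for 13, but a cheaper cover exists.
Lior alone covers tiling, HVAC, plumbing — every task.
Total fee: 12.
No cover costs less than 12.

12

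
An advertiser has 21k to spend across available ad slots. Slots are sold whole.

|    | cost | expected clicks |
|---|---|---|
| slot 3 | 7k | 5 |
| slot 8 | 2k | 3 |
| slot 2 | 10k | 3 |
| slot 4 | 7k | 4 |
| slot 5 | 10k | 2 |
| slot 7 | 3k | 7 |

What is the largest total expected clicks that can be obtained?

slot 3 + slot 4 + slot 7: cost 7 + 7 + 3 = 17 ≤ 21, expected clicks 5 + 4 + 7 = 16.
slot 3 + slot 8 + slot 7: cost 7 + 2 + 3 = 12 ≤ 21, expected clicks 5 + 3 + 7 = 15.
slot 3 + slot 8 + slot 4 + slot 7: cost 7 + 2 + 7 + 3 = 19 ≤ 21, expected clicks 5 + 3 + 4 + 7 = 19.
Best is slot 3, slot 8, slot 4, and slot 7 with total expected clicks 19.

19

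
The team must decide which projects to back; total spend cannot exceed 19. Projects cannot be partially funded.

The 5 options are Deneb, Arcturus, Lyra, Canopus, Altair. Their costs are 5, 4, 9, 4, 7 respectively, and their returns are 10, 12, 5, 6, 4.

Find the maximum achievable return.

Take Deneb, Arcturus, and Canopus: cost 5 + 4 + 4 = 13 ≤ 19, return 10 + 12 + 6 = 28.
No other feasible combination does better.

28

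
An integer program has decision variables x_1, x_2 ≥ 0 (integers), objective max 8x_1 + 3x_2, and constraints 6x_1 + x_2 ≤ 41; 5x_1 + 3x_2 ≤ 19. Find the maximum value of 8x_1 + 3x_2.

27

The continuous relaxation peaks at (3.8, 0) with value 30.40; rounding to a feasible lattice point costs some objective.
(x_1,x_2)=(3,1): 6·3+1·1=19≤41, 5·3+3·1=18≤19, objective 27.
(x_1,x_2)=(3,0): 6·3+1·0=18≤41, 5·3+3·0=15≤19, objective 24.
(x_1,x_2)=(2,2): 6·2+1·2=14≤41, 5·2+3·2=16≤19, objective 22.
(x_1,x_2)=(2,1): 6·2+1·1=13≤41, 5·2+3·1=13≤19, objective 19.
The best lattice point is (3,1), giving 27.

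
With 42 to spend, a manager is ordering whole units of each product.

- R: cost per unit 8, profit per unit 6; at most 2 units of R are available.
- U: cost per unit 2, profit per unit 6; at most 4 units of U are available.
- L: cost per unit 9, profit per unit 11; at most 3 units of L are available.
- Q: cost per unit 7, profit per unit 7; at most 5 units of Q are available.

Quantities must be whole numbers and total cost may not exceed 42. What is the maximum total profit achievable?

4×U, 2×L, and 2×Q: cost 40 ≤ 42, profit 4·6 + 2·11 + 2·7 = 60.
4×U, 3×L, and 1×Q: cost 42 ≤ 42, profit 4·6 + 3·11 + 1·7 = 64.
Best is 64.

64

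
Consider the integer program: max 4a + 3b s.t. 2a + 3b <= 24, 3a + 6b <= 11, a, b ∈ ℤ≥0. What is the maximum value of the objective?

12

(a,b)=(3,0) is feasible, giving 12.
(a,b)=(2,0) is feasible, giving 8.
The best lattice point is (3,0), giving 12.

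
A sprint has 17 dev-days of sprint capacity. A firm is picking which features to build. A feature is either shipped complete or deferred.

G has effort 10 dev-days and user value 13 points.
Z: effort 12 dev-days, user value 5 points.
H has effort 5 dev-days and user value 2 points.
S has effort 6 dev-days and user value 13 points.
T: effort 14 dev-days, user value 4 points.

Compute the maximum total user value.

Take G and S: effort 10 + 6 = 16 ≤ 17, user value 13 + 13 = 26.
No other feasible combination does better.

26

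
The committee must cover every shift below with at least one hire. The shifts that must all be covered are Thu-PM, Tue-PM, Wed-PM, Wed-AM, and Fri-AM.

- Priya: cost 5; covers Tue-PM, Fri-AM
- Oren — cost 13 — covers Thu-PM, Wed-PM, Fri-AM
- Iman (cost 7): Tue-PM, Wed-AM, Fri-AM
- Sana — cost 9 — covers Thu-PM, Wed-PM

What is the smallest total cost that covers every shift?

Choose Iman and Sana: together they cover Thu-PM, Tue-PM, Wed-PM, Wed-AM, Fri-AM — every shift.
Total cost: 7 + 9 = 16.
No cover costs less than 16.

16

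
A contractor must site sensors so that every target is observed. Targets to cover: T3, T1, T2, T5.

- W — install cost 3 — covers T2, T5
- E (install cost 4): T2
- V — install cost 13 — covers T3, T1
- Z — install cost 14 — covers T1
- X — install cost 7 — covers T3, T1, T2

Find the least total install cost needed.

This is an integer covering problem.
Choose W and X: together they cover T3, T1, T2, T5 — every target.
Total install cost: 3 + 7 = 10.
No cover costs less than 10.

10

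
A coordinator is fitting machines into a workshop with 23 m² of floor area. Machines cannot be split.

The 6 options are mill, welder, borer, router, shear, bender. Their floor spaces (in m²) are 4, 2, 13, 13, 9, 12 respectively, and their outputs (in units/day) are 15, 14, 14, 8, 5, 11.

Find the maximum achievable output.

This is an integer program with binary decision variables.
mill + welder + bender: floor space 4 + 2 + 12 = 18 ≤ 23, output 15 + 14 + 11 = 40.
mill + welder + router: floor space 4 + 2 + 13 = 19 ≤ 23, output 15 + 14 + 8 = 37.
mill + welder + borer: floor space 4 + 2 + 13 = 19 ≤ 23, output 15 + 14 + 14 = 43.
Best is mill, welder, and borer with total output 43.

43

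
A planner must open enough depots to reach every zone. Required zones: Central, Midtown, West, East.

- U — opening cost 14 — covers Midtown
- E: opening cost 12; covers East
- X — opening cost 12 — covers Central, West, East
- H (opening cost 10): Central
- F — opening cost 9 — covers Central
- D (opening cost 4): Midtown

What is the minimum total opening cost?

16

This is an integer covering problem.
Choose X and D: together they cover Central, Midtown, West, East — every zone.
Total opening cost: 12 + 4 = 16.
No cover costs less than 16.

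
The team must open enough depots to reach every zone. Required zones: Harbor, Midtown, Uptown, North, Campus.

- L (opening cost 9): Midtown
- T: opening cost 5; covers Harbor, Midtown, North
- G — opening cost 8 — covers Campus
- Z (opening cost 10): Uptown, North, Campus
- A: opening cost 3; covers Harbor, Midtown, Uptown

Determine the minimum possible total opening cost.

13

The greedy cost-per-new-zone heuristic would pick A, T, and G for 16, but a cheaper cover exists.
Choose Z and A: together they cover Harbor, Midtown, Uptown, North, Campus — every zone.
Total opening cost: 10 + 3 = 13.
No cover costs less than 13.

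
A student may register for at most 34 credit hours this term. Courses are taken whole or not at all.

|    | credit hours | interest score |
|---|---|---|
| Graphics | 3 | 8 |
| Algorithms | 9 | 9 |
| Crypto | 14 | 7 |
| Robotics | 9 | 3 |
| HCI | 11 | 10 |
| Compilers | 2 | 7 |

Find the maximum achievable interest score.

Take Graphics, Algorithms, Robotics, HCI, and Compilers: credit hours 3 + 9 + 9 + 11 + 2 = 34 ≤ 34, interest score 8 + 9 + 3 + 10 + 7 = 37.
No other feasible combination does better.

37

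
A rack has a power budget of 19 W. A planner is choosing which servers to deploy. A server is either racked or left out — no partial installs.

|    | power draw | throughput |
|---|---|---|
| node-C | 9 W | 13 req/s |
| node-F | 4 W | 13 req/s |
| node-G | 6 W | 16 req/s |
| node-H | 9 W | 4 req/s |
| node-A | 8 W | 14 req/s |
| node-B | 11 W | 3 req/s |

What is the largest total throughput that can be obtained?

43

This is a 0-1 knapsack instance.
Allowing fractional choices, the relaxed optimum would be about 44.4, but servers are indivisible.
node-F + node-G + node-A: power draw 4 + 6 + 8 = 18 ≤ 19, throughput 13 + 16 + 14 = 43.
node-C + node-F + node-G: power draw 9 + 4 + 6 = 19 ≤ 19, throughput 13 + 13 + 16 = 42.
Best is node-F, node-G, and node-A with total throughput 43.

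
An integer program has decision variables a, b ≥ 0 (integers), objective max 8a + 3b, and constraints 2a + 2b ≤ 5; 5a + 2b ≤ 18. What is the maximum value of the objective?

16

The continuous relaxation peaks at (2.5, 0) with value 20.00; rounding to a feasible lattice point costs some objective.
(a,b)=(2,0) is feasible, giving 16.
(a,b)=(1,1) is feasible, giving 11.
(a,b)=(1,0) is feasible, giving 8.
No feasible integer point exceeds 16.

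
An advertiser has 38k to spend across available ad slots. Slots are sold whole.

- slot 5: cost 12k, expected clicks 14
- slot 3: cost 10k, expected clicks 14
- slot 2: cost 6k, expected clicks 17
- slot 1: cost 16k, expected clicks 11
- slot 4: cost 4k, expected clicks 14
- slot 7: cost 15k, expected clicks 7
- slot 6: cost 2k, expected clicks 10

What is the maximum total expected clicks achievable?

69

Take slot 5, slot 3, slot 2, slot 4, and slot 6: cost 12 + 10 + 6 + 4 + 2 = 34 ≤ 38, expected clicks 14 + 14 + 17 + 14 + 10 = 69.
No other feasible combination does better.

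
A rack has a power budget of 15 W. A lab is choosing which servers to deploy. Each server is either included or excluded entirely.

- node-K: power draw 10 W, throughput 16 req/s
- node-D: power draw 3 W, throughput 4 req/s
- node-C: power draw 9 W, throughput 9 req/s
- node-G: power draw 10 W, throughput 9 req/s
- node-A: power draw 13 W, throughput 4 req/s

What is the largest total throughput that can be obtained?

20

This is an integer program with binary decision variables.
Take node-K and node-D: power draw 10 + 3 = 13 ≤ 15, throughput 16 + 4 = 20.
No other feasible combination does better.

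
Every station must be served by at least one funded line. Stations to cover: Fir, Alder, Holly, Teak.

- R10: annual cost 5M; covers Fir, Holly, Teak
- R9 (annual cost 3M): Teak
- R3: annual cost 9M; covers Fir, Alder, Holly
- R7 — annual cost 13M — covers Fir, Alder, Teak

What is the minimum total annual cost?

12

The greedy cost-per-new-station heuristic would pick R10 and R3 for 14, but a cheaper cover exists.
Choose R9 and R3: together they cover Fir, Alder, Holly, Teak — every station.
Total annual cost: 3 + 9 = 12.
No cover costs less than 12.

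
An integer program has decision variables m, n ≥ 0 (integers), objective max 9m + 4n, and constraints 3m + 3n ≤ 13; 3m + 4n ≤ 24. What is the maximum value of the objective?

(m,n)=(4,0) is feasible, giving 36.
(m,n)=(3,1) is feasible, giving 31.
Maximum is 36 at (m,n)=(4,0).

36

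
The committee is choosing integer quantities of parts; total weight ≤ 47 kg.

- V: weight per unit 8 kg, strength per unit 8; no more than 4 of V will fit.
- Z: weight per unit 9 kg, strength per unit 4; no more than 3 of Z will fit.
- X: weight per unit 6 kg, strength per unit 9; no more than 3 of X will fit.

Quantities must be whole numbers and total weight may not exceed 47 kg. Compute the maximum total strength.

51

This is a bounded integer knapsack.
X has the best ratio (9/6); taking only X gives at most 3×9 = 27 (stopped by the supply cap of 3).
Mixing does better — 3×V and 3×X: weight 42 ≤ 47, strength 3·8 + 3·9 = 51.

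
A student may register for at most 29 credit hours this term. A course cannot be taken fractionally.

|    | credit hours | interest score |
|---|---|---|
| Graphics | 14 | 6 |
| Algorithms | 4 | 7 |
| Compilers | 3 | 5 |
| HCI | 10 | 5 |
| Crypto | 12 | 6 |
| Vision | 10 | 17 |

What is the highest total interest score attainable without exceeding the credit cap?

Algorithms + Compilers + Crypto + Vision: credit hours 4 + 3 + 12 + 10 = 29 ≤ 29, interest score 7 + 5 + 6 + 17 = 35.
Algorithms + Compilers + HCI + Vision: credit hours 4 + 3 + 10 + 10 = 27 ≤ 29, interest score 7 + 5 + 5 + 17 = 34.
Algorithms + Crypto + Vision: credit hours 4 + 12 + 10 = 26 ≤ 29, interest score 7 + 6 + 17 = 30.
Best is Algorithms, Compilers, Crypto, and Vision with total interest score 35.

35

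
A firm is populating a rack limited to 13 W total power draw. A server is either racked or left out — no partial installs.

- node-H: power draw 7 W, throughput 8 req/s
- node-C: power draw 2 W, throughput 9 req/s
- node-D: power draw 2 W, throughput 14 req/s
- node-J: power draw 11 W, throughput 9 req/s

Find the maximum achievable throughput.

Take node-H, node-C, and node-D: power draw 7 + 2 + 2 = 11 ≤ 13, throughput 8 + 9 + 14 = 31.
No other feasible combination does better.

31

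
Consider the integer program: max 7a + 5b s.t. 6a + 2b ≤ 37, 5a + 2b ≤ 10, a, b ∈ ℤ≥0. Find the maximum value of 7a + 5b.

(a,b)=(0,5) is feasible, giving 25.
(a,b)=(0,4) is feasible, giving 20.
No feasible integer point exceeds 25.

25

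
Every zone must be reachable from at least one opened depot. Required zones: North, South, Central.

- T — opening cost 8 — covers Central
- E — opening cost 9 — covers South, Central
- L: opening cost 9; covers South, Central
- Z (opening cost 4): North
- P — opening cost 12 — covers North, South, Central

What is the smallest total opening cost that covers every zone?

The greedy cost-per-new-zone heuristic would pick Z and E for 13, but a cheaper cover exists.
P alone covers North, South, Central — every zone.
Total opening cost: 12.
No cover costs less than 12.

12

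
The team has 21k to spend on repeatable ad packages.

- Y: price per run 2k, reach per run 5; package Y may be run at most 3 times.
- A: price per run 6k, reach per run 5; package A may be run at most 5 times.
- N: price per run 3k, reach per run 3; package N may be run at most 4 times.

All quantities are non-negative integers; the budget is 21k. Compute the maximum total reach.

29

3×Y, 2×A, and 1×N: price 21 ≤ 21, reach 3·5 + 2·5 + 1·3 = 28.
3×Y, 1×A, and 3×N: price 21 ≤ 21, reach 3·5 + 1·5 + 3·3 = 29.
Best is 29.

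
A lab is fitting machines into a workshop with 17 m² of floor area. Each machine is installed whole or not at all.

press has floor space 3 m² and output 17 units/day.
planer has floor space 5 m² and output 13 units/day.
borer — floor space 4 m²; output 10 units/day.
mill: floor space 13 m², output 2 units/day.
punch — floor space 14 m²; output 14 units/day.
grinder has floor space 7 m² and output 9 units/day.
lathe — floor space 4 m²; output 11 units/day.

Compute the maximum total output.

51

press + planer + lathe: floor space 3 + 5 + 4 = 12 ≤ 17, output 17 + 13 + 11 = 41.
press + planer + borer: floor space 3 + 5 + 4 = 12 ≤ 17, output 17 + 13 + 10 = 40.
press + planer + borer + lathe: floor space 3 + 5 + 4 + 4 = 16 ≤ 17, output 17 + 13 + 10 + 11 = 51.
Best is press, planer, borer, and lathe with total output 51.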